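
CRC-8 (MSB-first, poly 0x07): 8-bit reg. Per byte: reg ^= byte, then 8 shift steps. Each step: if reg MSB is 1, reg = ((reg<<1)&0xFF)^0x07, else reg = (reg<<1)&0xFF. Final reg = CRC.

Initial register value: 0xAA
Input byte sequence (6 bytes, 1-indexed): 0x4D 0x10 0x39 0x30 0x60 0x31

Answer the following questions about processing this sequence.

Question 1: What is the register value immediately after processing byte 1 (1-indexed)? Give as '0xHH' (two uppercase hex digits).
Answer: 0xBB

Derivation:
After byte 1 (0x4D): reg=0xBB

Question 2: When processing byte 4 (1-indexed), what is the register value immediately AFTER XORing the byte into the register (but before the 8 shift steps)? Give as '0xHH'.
Register before byte 4: 0x20
Byte 4: 0x30
0x20 XOR 0x30 = 0x10

Answer: 0x10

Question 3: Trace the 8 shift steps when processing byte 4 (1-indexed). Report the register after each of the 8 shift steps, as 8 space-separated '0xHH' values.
Answer: 0x20 0x40 0x80 0x07 0x0E 0x1C 0x38 0x70

Derivation:
After byte 1 (0x4D): reg=0xBB
After byte 2 (0x10): reg=0x58
After byte 3 (0x39): reg=0x20
Register before byte 4: 0x20
After XOR with byte 0x30: 0x10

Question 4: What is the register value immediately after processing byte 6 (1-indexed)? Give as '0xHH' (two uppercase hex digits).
After byte 1 (0x4D): reg=0xBB
After byte 2 (0x10): reg=0x58
After byte 3 (0x39): reg=0x20
After byte 4 (0x30): reg=0x70
After byte 5 (0x60): reg=0x70
After byte 6 (0x31): reg=0xC0

Answer: 0xC0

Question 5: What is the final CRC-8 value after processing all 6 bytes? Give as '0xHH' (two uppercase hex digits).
Answer: 0xC0

Derivation:
After byte 1 (0x4D): reg=0xBB
After byte 2 (0x10): reg=0x58
After byte 3 (0x39): reg=0x20
After byte 4 (0x30): reg=0x70
After byte 5 (0x60): reg=0x70
After byte 6 (0x31): reg=0xC0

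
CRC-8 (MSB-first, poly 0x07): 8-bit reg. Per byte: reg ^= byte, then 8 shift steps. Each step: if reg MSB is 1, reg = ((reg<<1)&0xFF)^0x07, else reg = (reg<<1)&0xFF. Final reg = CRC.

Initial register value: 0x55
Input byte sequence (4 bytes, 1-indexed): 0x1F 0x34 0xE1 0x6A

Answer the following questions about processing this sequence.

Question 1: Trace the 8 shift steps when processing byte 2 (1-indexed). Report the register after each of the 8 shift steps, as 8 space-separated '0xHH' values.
After byte 1 (0x1F): reg=0xF1
Register before byte 2: 0xF1
After XOR with byte 0x34: 0xC5

Answer: 0x8D 0x1D 0x3A 0x74 0xE8 0xD7 0xA9 0x55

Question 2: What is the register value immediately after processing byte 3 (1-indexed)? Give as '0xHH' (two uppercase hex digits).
After byte 1 (0x1F): reg=0xF1
After byte 2 (0x34): reg=0x55
After byte 3 (0xE1): reg=0x05

Answer: 0x05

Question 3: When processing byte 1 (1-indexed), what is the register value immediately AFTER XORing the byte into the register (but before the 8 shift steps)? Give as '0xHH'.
Register before byte 1: 0x55
Byte 1: 0x1F
0x55 XOR 0x1F = 0x4A

Answer: 0x4A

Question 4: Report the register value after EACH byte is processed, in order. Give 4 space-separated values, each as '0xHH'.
0xF1 0x55 0x05 0x0A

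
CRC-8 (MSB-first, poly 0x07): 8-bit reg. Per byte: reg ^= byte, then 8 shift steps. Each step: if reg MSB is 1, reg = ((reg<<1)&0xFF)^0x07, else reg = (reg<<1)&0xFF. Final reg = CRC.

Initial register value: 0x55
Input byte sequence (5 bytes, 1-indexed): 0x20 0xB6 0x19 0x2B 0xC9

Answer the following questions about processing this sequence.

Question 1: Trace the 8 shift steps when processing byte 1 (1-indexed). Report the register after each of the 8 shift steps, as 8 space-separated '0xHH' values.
Answer: 0xEA 0xD3 0xA1 0x45 0x8A 0x13 0x26 0x4C

Derivation:
Register before byte 1: 0x55
After XOR with byte 0x20: 0x75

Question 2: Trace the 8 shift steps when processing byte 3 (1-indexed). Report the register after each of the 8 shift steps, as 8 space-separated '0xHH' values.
After byte 1 (0x20): reg=0x4C
After byte 2 (0xB6): reg=0xE8
Register before byte 3: 0xE8
After XOR with byte 0x19: 0xF1

Answer: 0xE5 0xCD 0x9D 0x3D 0x7A 0xF4 0xEF 0xD9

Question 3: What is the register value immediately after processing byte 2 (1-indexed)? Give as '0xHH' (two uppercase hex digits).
After byte 1 (0x20): reg=0x4C
After byte 2 (0xB6): reg=0xE8

Answer: 0xE8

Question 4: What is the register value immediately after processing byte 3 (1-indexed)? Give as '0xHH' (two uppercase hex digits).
Answer: 0xD9

Derivation:
After byte 1 (0x20): reg=0x4C
After byte 2 (0xB6): reg=0xE8
After byte 3 (0x19): reg=0xD9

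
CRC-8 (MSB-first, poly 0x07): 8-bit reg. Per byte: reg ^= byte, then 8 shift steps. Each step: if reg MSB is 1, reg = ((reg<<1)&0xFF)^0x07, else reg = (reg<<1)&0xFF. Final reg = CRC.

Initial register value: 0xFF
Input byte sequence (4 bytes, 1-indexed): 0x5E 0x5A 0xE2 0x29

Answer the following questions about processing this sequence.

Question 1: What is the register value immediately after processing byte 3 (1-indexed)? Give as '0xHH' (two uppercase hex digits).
Answer: 0x0D

Derivation:
After byte 1 (0x5E): reg=0x6E
After byte 2 (0x5A): reg=0x8C
After byte 3 (0xE2): reg=0x0D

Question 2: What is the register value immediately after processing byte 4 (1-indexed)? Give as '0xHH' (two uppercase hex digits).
After byte 1 (0x5E): reg=0x6E
After byte 2 (0x5A): reg=0x8C
After byte 3 (0xE2): reg=0x0D
After byte 4 (0x29): reg=0xFC

Answer: 0xFC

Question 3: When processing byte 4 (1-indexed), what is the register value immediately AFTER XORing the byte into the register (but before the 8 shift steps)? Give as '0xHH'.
Answer: 0x24

Derivation:
Register before byte 4: 0x0D
Byte 4: 0x29
0x0D XOR 0x29 = 0x24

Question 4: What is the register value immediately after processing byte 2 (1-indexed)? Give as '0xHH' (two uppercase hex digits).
Answer: 0x8C

Derivation:
After byte 1 (0x5E): reg=0x6E
After byte 2 (0x5A): reg=0x8C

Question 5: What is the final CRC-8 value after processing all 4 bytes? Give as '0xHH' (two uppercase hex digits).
After byte 1 (0x5E): reg=0x6E
After byte 2 (0x5A): reg=0x8C
After byte 3 (0xE2): reg=0x0D
After byte 4 (0x29): reg=0xFC

Answer: 0xFC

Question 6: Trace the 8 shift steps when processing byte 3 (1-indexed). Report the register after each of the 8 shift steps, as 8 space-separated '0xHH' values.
Answer: 0xDC 0xBF 0x79 0xF2 0xE3 0xC1 0x85 0x0D

Derivation:
After byte 1 (0x5E): reg=0x6E
After byte 2 (0x5A): reg=0x8C
Register before byte 3: 0x8C
After XOR with byte 0xE2: 0x6E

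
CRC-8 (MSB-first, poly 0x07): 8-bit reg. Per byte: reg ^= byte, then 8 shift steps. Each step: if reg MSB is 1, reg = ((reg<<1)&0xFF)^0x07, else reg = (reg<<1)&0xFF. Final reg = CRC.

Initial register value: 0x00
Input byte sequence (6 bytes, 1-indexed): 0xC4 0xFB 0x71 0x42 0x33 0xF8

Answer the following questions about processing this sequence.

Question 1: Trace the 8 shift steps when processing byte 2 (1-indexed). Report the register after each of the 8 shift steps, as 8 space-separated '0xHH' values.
Answer: 0x55 0xAA 0x53 0xA6 0x4B 0x96 0x2B 0x56

Derivation:
After byte 1 (0xC4): reg=0x52
Register before byte 2: 0x52
After XOR with byte 0xFB: 0xA9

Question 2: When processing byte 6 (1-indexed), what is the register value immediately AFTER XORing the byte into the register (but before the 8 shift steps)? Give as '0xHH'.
Register before byte 6: 0xBD
Byte 6: 0xF8
0xBD XOR 0xF8 = 0x45

Answer: 0x45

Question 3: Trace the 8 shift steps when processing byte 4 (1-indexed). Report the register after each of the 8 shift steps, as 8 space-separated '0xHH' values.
Answer: 0x69 0xD2 0xA3 0x41 0x82 0x03 0x06 0x0C

Derivation:
After byte 1 (0xC4): reg=0x52
After byte 2 (0xFB): reg=0x56
After byte 3 (0x71): reg=0xF5
Register before byte 4: 0xF5
After XOR with byte 0x42: 0xB7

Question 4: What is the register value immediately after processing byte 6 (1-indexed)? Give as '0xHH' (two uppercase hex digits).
Answer: 0xDC

Derivation:
After byte 1 (0xC4): reg=0x52
After byte 2 (0xFB): reg=0x56
After byte 3 (0x71): reg=0xF5
After byte 4 (0x42): reg=0x0C
After byte 5 (0x33): reg=0xBD
After byte 6 (0xF8): reg=0xDC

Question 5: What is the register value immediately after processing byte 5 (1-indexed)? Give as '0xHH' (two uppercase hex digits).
Answer: 0xBD

Derivation:
After byte 1 (0xC4): reg=0x52
After byte 2 (0xFB): reg=0x56
After byte 3 (0x71): reg=0xF5
After byte 4 (0x42): reg=0x0C
After byte 5 (0x33): reg=0xBD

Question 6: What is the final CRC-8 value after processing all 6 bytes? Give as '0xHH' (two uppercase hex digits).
Answer: 0xDC

Derivation:
After byte 1 (0xC4): reg=0x52
After byte 2 (0xFB): reg=0x56
After byte 3 (0x71): reg=0xF5
After byte 4 (0x42): reg=0x0C
After byte 5 (0x33): reg=0xBD
After byte 6 (0xF8): reg=0xDC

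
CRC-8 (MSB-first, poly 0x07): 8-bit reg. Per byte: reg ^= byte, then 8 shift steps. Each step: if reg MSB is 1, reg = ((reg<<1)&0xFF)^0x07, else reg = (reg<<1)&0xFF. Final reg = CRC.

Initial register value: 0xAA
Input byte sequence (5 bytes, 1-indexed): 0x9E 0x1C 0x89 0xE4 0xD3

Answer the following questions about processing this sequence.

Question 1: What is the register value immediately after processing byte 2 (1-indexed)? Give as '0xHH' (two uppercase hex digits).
Answer: 0xF9

Derivation:
After byte 1 (0x9E): reg=0x8C
After byte 2 (0x1C): reg=0xF9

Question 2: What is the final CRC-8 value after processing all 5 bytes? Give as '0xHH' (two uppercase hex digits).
After byte 1 (0x9E): reg=0x8C
After byte 2 (0x1C): reg=0xF9
After byte 3 (0x89): reg=0x57
After byte 4 (0xE4): reg=0x10
After byte 5 (0xD3): reg=0x47

Answer: 0x47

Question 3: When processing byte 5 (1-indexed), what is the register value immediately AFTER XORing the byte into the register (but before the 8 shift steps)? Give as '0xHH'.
Register before byte 5: 0x10
Byte 5: 0xD3
0x10 XOR 0xD3 = 0xC3

Answer: 0xC3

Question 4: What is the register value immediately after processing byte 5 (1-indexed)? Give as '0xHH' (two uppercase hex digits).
Answer: 0x47

Derivation:
After byte 1 (0x9E): reg=0x8C
After byte 2 (0x1C): reg=0xF9
After byte 3 (0x89): reg=0x57
After byte 4 (0xE4): reg=0x10
After byte 5 (0xD3): reg=0x47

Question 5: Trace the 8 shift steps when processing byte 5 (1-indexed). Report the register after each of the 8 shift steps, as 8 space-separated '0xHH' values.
Answer: 0x81 0x05 0x0A 0x14 0x28 0x50 0xA0 0x47

Derivation:
After byte 1 (0x9E): reg=0x8C
After byte 2 (0x1C): reg=0xF9
After byte 3 (0x89): reg=0x57
After byte 4 (0xE4): reg=0x10
Register before byte 5: 0x10
After XOR with byte 0xD3: 0xC3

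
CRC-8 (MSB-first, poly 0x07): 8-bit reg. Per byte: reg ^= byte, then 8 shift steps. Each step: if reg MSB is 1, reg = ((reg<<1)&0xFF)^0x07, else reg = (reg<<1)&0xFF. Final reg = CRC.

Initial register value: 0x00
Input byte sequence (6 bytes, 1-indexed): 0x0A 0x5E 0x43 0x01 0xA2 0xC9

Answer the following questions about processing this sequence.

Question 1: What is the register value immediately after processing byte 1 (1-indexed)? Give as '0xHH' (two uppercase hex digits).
Answer: 0x36

Derivation:
After byte 1 (0x0A): reg=0x36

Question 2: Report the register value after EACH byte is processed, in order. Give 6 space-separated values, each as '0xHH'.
0x36 0x1F 0x93 0xF7 0xAC 0x3C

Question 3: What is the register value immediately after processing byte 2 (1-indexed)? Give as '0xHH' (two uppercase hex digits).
Answer: 0x1F

Derivation:
After byte 1 (0x0A): reg=0x36
After byte 2 (0x5E): reg=0x1F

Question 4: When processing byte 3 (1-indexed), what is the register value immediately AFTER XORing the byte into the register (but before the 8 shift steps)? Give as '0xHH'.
Register before byte 3: 0x1F
Byte 3: 0x43
0x1F XOR 0x43 = 0x5C

Answer: 0x5C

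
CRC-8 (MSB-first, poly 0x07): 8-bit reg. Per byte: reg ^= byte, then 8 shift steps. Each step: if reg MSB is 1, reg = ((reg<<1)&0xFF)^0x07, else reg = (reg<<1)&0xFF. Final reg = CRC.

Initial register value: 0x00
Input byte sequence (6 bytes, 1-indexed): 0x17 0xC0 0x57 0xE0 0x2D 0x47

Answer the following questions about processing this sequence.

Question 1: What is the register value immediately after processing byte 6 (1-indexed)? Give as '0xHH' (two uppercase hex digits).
After byte 1 (0x17): reg=0x65
After byte 2 (0xC0): reg=0x72
After byte 3 (0x57): reg=0xFB
After byte 4 (0xE0): reg=0x41
After byte 5 (0x2D): reg=0x03
After byte 6 (0x47): reg=0xDB

Answer: 0xDB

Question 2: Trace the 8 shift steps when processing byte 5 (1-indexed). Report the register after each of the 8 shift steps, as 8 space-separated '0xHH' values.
After byte 1 (0x17): reg=0x65
After byte 2 (0xC0): reg=0x72
After byte 3 (0x57): reg=0xFB
After byte 4 (0xE0): reg=0x41
Register before byte 5: 0x41
After XOR with byte 0x2D: 0x6C

Answer: 0xD8 0xB7 0x69 0xD2 0xA3 0x41 0x82 0x03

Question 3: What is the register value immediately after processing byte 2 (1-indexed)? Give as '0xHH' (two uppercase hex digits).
After byte 1 (0x17): reg=0x65
After byte 2 (0xC0): reg=0x72

Answer: 0x72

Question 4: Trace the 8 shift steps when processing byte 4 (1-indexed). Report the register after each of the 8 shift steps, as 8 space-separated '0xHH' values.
Answer: 0x36 0x6C 0xD8 0xB7 0x69 0xD2 0xA3 0x41

Derivation:
After byte 1 (0x17): reg=0x65
After byte 2 (0xC0): reg=0x72
After byte 3 (0x57): reg=0xFB
Register before byte 4: 0xFB
After XOR with byte 0xE0: 0x1B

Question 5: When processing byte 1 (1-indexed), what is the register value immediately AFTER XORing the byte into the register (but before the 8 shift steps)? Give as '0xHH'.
Answer: 0x17

Derivation:
Register before byte 1: 0x00
Byte 1: 0x17
0x00 XOR 0x17 = 0x17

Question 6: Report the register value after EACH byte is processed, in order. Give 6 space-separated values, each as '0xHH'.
0x65 0x72 0xFB 0x41 0x03 0xDB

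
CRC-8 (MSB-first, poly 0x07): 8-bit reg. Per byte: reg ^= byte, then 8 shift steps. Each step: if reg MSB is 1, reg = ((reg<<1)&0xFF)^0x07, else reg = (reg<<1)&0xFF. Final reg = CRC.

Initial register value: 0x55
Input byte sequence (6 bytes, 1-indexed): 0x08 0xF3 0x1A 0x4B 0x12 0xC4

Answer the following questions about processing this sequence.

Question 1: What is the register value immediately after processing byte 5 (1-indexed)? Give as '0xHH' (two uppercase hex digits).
After byte 1 (0x08): reg=0x94
After byte 2 (0xF3): reg=0x32
After byte 3 (0x1A): reg=0xD8
After byte 4 (0x4B): reg=0xF0
After byte 5 (0x12): reg=0xA0

Answer: 0xA0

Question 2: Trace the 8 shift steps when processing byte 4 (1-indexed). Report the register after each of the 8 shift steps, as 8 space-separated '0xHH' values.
Answer: 0x21 0x42 0x84 0x0F 0x1E 0x3C 0x78 0xF0

Derivation:
After byte 1 (0x08): reg=0x94
After byte 2 (0xF3): reg=0x32
After byte 3 (0x1A): reg=0xD8
Register before byte 4: 0xD8
After XOR with byte 0x4B: 0x93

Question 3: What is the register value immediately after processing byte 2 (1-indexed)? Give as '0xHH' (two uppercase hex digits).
After byte 1 (0x08): reg=0x94
After byte 2 (0xF3): reg=0x32

Answer: 0x32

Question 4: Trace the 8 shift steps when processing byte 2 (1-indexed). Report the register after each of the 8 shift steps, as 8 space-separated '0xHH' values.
After byte 1 (0x08): reg=0x94
Register before byte 2: 0x94
After XOR with byte 0xF3: 0x67

Answer: 0xCE 0x9B 0x31 0x62 0xC4 0x8F 0x19 0x32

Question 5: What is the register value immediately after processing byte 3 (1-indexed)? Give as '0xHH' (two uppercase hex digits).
After byte 1 (0x08): reg=0x94
After byte 2 (0xF3): reg=0x32
After byte 3 (0x1A): reg=0xD8

Answer: 0xD8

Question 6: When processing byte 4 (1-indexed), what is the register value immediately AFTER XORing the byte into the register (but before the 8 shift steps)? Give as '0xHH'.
Register before byte 4: 0xD8
Byte 4: 0x4B
0xD8 XOR 0x4B = 0x93

Answer: 0x93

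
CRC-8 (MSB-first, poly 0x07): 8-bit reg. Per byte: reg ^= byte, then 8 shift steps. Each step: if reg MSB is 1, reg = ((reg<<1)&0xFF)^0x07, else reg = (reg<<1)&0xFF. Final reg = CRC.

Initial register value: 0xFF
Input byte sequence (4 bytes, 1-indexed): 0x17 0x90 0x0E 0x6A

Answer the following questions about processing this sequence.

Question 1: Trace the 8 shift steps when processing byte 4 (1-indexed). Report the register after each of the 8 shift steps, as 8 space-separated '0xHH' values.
After byte 1 (0x17): reg=0x96
After byte 2 (0x90): reg=0x12
After byte 3 (0x0E): reg=0x54
Register before byte 4: 0x54
After XOR with byte 0x6A: 0x3E

Answer: 0x7C 0xF8 0xF7 0xE9 0xD5 0xAD 0x5D 0xBA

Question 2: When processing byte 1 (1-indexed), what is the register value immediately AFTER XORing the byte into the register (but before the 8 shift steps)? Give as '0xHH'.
Register before byte 1: 0xFF
Byte 1: 0x17
0xFF XOR 0x17 = 0xE8

Answer: 0xE8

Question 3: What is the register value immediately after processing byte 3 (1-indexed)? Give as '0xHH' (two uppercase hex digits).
Answer: 0x54

Derivation:
After byte 1 (0x17): reg=0x96
After byte 2 (0x90): reg=0x12
After byte 3 (0x0E): reg=0x54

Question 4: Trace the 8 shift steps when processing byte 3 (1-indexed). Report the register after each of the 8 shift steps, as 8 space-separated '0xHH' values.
After byte 1 (0x17): reg=0x96
After byte 2 (0x90): reg=0x12
Register before byte 3: 0x12
After XOR with byte 0x0E: 0x1C

Answer: 0x38 0x70 0xE0 0xC7 0x89 0x15 0x2A 0x54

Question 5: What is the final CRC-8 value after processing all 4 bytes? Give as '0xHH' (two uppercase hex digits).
Answer: 0xBA

Derivation:
After byte 1 (0x17): reg=0x96
After byte 2 (0x90): reg=0x12
After byte 3 (0x0E): reg=0x54
After byte 4 (0x6A): reg=0xBA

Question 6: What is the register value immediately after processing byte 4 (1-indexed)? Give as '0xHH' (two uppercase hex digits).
After byte 1 (0x17): reg=0x96
After byte 2 (0x90): reg=0x12
After byte 3 (0x0E): reg=0x54
After byte 4 (0x6A): reg=0xBA

Answer: 0xBA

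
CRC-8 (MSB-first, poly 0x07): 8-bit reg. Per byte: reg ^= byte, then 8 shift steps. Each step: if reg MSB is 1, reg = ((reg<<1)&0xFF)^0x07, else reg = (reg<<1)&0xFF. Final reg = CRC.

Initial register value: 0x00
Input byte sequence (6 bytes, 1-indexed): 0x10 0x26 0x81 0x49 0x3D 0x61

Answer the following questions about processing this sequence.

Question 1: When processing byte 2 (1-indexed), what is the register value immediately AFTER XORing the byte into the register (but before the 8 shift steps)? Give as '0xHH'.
Answer: 0x56

Derivation:
Register before byte 2: 0x70
Byte 2: 0x26
0x70 XOR 0x26 = 0x56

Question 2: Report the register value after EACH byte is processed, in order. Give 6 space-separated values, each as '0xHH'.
0x70 0xA5 0xFC 0x02 0xBD 0x1A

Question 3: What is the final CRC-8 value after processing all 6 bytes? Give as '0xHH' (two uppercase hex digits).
Answer: 0x1A

Derivation:
After byte 1 (0x10): reg=0x70
After byte 2 (0x26): reg=0xA5
After byte 3 (0x81): reg=0xFC
After byte 4 (0x49): reg=0x02
After byte 5 (0x3D): reg=0xBD
After byte 6 (0x61): reg=0x1A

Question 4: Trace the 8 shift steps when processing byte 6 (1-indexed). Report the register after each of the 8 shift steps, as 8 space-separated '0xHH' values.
After byte 1 (0x10): reg=0x70
After byte 2 (0x26): reg=0xA5
After byte 3 (0x81): reg=0xFC
After byte 4 (0x49): reg=0x02
After byte 5 (0x3D): reg=0xBD
Register before byte 6: 0xBD
After XOR with byte 0x61: 0xDC

Answer: 0xBF 0x79 0xF2 0xE3 0xC1 0x85 0x0D 0x1A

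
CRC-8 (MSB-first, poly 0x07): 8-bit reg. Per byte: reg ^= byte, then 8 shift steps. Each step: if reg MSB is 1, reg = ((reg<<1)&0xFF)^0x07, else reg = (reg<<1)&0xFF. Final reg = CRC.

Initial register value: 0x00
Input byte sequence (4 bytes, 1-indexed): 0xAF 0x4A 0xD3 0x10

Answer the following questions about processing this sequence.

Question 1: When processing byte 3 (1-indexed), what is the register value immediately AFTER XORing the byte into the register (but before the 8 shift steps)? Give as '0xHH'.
Answer: 0xF9

Derivation:
Register before byte 3: 0x2A
Byte 3: 0xD3
0x2A XOR 0xD3 = 0xF9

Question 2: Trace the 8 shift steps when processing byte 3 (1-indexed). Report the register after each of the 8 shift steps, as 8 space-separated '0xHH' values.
After byte 1 (0xAF): reg=0x44
After byte 2 (0x4A): reg=0x2A
Register before byte 3: 0x2A
After XOR with byte 0xD3: 0xF9

Answer: 0xF5 0xED 0xDD 0xBD 0x7D 0xFA 0xF3 0xE1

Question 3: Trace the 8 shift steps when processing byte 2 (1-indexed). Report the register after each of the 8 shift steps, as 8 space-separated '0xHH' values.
Answer: 0x1C 0x38 0x70 0xE0 0xC7 0x89 0x15 0x2A

Derivation:
After byte 1 (0xAF): reg=0x44
Register before byte 2: 0x44
After XOR with byte 0x4A: 0x0E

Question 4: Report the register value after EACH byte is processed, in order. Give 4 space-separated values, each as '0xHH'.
0x44 0x2A 0xE1 0xD9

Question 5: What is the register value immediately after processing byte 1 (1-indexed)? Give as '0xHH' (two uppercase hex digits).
After byte 1 (0xAF): reg=0x44

Answer: 0x44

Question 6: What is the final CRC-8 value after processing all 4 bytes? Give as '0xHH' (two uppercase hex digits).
After byte 1 (0xAF): reg=0x44
After byte 2 (0x4A): reg=0x2A
After byte 3 (0xD3): reg=0xE1
After byte 4 (0x10): reg=0xD9

Answer: 0xD9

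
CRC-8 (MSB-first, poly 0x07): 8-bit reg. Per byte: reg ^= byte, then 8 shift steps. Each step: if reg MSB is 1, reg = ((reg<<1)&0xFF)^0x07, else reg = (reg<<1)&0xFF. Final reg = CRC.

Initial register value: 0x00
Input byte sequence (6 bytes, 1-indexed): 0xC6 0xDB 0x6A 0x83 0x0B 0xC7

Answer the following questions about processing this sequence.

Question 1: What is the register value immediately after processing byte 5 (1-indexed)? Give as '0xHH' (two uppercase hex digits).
After byte 1 (0xC6): reg=0x5C
After byte 2 (0xDB): reg=0x9C
After byte 3 (0x6A): reg=0xCC
After byte 4 (0x83): reg=0xEA
After byte 5 (0x0B): reg=0xA9

Answer: 0xA9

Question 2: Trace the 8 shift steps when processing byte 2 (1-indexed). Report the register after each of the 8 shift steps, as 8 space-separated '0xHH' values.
Answer: 0x09 0x12 0x24 0x48 0x90 0x27 0x4E 0x9C

Derivation:
After byte 1 (0xC6): reg=0x5C
Register before byte 2: 0x5C
After XOR with byte 0xDB: 0x87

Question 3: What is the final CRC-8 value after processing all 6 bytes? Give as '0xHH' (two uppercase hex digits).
After byte 1 (0xC6): reg=0x5C
After byte 2 (0xDB): reg=0x9C
After byte 3 (0x6A): reg=0xCC
After byte 4 (0x83): reg=0xEA
After byte 5 (0x0B): reg=0xA9
After byte 6 (0xC7): reg=0x0D

Answer: 0x0D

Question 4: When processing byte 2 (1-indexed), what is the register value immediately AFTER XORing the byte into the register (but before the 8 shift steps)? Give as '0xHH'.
Register before byte 2: 0x5C
Byte 2: 0xDB
0x5C XOR 0xDB = 0x87

Answer: 0x87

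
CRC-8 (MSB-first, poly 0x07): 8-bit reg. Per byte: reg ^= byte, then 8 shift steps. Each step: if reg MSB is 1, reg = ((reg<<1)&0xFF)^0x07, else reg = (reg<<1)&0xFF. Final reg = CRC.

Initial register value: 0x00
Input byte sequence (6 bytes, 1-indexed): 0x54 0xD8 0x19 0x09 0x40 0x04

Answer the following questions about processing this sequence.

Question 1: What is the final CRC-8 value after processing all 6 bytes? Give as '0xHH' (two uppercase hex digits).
After byte 1 (0x54): reg=0xAB
After byte 2 (0xD8): reg=0x5E
After byte 3 (0x19): reg=0xD2
After byte 4 (0x09): reg=0x0F
After byte 5 (0x40): reg=0xEA
After byte 6 (0x04): reg=0x84

Answer: 0x84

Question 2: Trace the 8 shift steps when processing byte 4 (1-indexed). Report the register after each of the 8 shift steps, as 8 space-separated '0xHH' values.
Answer: 0xB1 0x65 0xCA 0x93 0x21 0x42 0x84 0x0F

Derivation:
After byte 1 (0x54): reg=0xAB
After byte 2 (0xD8): reg=0x5E
After byte 3 (0x19): reg=0xD2
Register before byte 4: 0xD2
After XOR with byte 0x09: 0xDB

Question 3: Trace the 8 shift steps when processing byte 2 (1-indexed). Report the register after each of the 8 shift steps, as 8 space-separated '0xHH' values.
Answer: 0xE6 0xCB 0x91 0x25 0x4A 0x94 0x2F 0x5E

Derivation:
After byte 1 (0x54): reg=0xAB
Register before byte 2: 0xAB
After XOR with byte 0xD8: 0x73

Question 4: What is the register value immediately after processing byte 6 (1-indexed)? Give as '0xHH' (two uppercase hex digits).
Answer: 0x84

Derivation:
After byte 1 (0x54): reg=0xAB
After byte 2 (0xD8): reg=0x5E
After byte 3 (0x19): reg=0xD2
After byte 4 (0x09): reg=0x0F
After byte 5 (0x40): reg=0xEA
After byte 6 (0x04): reg=0x84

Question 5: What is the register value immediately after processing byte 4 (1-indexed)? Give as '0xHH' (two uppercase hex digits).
Answer: 0x0F

Derivation:
After byte 1 (0x54): reg=0xAB
After byte 2 (0xD8): reg=0x5E
After byte 3 (0x19): reg=0xD2
After byte 4 (0x09): reg=0x0F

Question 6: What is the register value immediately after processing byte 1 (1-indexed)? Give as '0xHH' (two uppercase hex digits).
Answer: 0xAB

Derivation:
After byte 1 (0x54): reg=0xAB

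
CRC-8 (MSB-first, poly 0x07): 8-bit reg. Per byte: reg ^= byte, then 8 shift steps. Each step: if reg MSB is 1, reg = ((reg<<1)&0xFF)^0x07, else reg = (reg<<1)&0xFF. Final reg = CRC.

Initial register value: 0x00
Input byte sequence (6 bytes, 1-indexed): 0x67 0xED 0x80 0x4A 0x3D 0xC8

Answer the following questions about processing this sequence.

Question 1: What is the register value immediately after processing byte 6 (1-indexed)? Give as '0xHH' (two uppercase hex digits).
After byte 1 (0x67): reg=0x32
After byte 2 (0xED): reg=0x13
After byte 3 (0x80): reg=0xF0
After byte 4 (0x4A): reg=0x2F
After byte 5 (0x3D): reg=0x7E
After byte 6 (0xC8): reg=0x0B

Answer: 0x0B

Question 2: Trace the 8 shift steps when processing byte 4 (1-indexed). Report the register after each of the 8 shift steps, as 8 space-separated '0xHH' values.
After byte 1 (0x67): reg=0x32
After byte 2 (0xED): reg=0x13
After byte 3 (0x80): reg=0xF0
Register before byte 4: 0xF0
After XOR with byte 0x4A: 0xBA

Answer: 0x73 0xE6 0xCB 0x91 0x25 0x4A 0x94 0x2F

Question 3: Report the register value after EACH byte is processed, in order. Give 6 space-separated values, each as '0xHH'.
0x32 0x13 0xF0 0x2F 0x7E 0x0B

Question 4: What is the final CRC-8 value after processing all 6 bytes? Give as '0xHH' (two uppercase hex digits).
Answer: 0x0B

Derivation:
After byte 1 (0x67): reg=0x32
After byte 2 (0xED): reg=0x13
After byte 3 (0x80): reg=0xF0
After byte 4 (0x4A): reg=0x2F
After byte 5 (0x3D): reg=0x7E
After byte 6 (0xC8): reg=0x0B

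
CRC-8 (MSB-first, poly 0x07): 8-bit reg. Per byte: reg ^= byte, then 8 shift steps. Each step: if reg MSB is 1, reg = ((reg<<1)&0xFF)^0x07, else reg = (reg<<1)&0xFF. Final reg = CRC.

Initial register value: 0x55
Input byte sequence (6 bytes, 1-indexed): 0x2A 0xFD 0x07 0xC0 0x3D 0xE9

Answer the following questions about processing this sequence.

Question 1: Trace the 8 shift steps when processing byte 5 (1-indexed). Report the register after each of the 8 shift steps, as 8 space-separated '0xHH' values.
Answer: 0x0A 0x14 0x28 0x50 0xA0 0x47 0x8E 0x1B

Derivation:
After byte 1 (0x2A): reg=0x7A
After byte 2 (0xFD): reg=0x9C
After byte 3 (0x07): reg=0xC8
After byte 4 (0xC0): reg=0x38
Register before byte 5: 0x38
After XOR with byte 0x3D: 0x05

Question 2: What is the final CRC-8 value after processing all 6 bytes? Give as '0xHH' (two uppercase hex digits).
After byte 1 (0x2A): reg=0x7A
After byte 2 (0xFD): reg=0x9C
After byte 3 (0x07): reg=0xC8
After byte 4 (0xC0): reg=0x38
After byte 5 (0x3D): reg=0x1B
After byte 6 (0xE9): reg=0xD0

Answer: 0xD0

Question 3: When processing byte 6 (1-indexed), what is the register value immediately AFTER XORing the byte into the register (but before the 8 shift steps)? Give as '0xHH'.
Answer: 0xF2

Derivation:
Register before byte 6: 0x1B
Byte 6: 0xE9
0x1B XOR 0xE9 = 0xF2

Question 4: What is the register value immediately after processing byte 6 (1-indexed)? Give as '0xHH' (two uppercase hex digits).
Answer: 0xD0

Derivation:
After byte 1 (0x2A): reg=0x7A
After byte 2 (0xFD): reg=0x9C
After byte 3 (0x07): reg=0xC8
After byte 4 (0xC0): reg=0x38
After byte 5 (0x3D): reg=0x1B
After byte 6 (0xE9): reg=0xD0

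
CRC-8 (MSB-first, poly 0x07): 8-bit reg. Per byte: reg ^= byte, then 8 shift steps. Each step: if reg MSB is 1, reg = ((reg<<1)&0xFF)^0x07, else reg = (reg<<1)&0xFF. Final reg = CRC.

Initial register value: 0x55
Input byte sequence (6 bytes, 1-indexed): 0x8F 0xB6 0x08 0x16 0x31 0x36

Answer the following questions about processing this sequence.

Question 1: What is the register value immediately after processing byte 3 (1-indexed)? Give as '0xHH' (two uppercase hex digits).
Answer: 0xA1

Derivation:
After byte 1 (0x8F): reg=0x08
After byte 2 (0xB6): reg=0x33
After byte 3 (0x08): reg=0xA1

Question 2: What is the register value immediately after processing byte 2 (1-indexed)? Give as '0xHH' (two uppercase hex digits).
After byte 1 (0x8F): reg=0x08
After byte 2 (0xB6): reg=0x33

Answer: 0x33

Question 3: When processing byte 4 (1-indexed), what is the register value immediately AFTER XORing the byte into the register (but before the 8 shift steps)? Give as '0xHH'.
Answer: 0xB7

Derivation:
Register before byte 4: 0xA1
Byte 4: 0x16
0xA1 XOR 0x16 = 0xB7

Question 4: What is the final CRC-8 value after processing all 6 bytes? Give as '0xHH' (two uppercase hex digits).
Answer: 0x92

Derivation:
After byte 1 (0x8F): reg=0x08
After byte 2 (0xB6): reg=0x33
After byte 3 (0x08): reg=0xA1
After byte 4 (0x16): reg=0x0C
After byte 5 (0x31): reg=0xB3
After byte 6 (0x36): reg=0x92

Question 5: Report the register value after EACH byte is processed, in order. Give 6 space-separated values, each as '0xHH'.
0x08 0x33 0xA1 0x0C 0xB3 0x92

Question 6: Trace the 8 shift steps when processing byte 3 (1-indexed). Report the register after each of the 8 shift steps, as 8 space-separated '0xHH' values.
Answer: 0x76 0xEC 0xDF 0xB9 0x75 0xEA 0xD3 0xA1

Derivation:
After byte 1 (0x8F): reg=0x08
After byte 2 (0xB6): reg=0x33
Register before byte 3: 0x33
After XOR with byte 0x08: 0x3B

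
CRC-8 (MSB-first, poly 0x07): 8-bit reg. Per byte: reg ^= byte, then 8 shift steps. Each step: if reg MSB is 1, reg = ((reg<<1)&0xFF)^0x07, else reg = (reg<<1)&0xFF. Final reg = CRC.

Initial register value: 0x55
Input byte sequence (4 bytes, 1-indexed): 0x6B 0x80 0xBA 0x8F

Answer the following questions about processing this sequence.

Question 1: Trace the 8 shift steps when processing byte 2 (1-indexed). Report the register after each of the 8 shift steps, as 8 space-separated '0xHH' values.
After byte 1 (0x6B): reg=0xBA
Register before byte 2: 0xBA
After XOR with byte 0x80: 0x3A

Answer: 0x74 0xE8 0xD7 0xA9 0x55 0xAA 0x53 0xA6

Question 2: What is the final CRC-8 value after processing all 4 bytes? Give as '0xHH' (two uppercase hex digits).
After byte 1 (0x6B): reg=0xBA
After byte 2 (0x80): reg=0xA6
After byte 3 (0xBA): reg=0x54
After byte 4 (0x8F): reg=0x0F

Answer: 0x0F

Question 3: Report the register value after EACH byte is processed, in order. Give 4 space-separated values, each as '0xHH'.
0xBA 0xA6 0x54 0x0F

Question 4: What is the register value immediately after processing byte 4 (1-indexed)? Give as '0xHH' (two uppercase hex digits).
Answer: 0x0F

Derivation:
After byte 1 (0x6B): reg=0xBA
After byte 2 (0x80): reg=0xA6
After byte 3 (0xBA): reg=0x54
After byte 4 (0x8F): reg=0x0F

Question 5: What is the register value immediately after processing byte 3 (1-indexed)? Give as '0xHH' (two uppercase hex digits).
After byte 1 (0x6B): reg=0xBA
After byte 2 (0x80): reg=0xA6
After byte 3 (0xBA): reg=0x54

Answer: 0x54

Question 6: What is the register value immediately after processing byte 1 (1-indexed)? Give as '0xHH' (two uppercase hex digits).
After byte 1 (0x6B): reg=0xBA

Answer: 0xBA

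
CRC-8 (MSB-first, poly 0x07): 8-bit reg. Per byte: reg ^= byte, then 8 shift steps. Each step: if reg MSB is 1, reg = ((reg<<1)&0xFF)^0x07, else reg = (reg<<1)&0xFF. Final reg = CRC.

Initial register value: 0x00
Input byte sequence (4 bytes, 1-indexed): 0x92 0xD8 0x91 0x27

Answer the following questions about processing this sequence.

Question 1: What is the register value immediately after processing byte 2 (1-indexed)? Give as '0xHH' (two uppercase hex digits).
After byte 1 (0x92): reg=0xF7
After byte 2 (0xD8): reg=0xCD

Answer: 0xCD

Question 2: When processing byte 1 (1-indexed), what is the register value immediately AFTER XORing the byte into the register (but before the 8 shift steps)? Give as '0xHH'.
Answer: 0x92

Derivation:
Register before byte 1: 0x00
Byte 1: 0x92
0x00 XOR 0x92 = 0x92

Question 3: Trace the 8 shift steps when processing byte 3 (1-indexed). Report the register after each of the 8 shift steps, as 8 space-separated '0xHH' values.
Answer: 0xB8 0x77 0xEE 0xDB 0xB1 0x65 0xCA 0x93

Derivation:
After byte 1 (0x92): reg=0xF7
After byte 2 (0xD8): reg=0xCD
Register before byte 3: 0xCD
After XOR with byte 0x91: 0x5C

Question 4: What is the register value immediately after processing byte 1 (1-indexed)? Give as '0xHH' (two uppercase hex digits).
After byte 1 (0x92): reg=0xF7

Answer: 0xF7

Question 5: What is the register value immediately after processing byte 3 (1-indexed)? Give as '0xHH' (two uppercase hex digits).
Answer: 0x93

Derivation:
After byte 1 (0x92): reg=0xF7
After byte 2 (0xD8): reg=0xCD
After byte 3 (0x91): reg=0x93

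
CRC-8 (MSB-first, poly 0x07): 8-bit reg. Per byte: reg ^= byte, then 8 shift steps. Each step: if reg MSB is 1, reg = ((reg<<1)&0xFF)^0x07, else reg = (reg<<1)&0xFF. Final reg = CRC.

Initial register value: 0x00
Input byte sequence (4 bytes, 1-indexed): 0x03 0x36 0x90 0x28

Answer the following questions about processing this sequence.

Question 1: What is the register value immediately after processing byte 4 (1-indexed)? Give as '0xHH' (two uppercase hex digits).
After byte 1 (0x03): reg=0x09
After byte 2 (0x36): reg=0xBD
After byte 3 (0x90): reg=0xC3
After byte 4 (0x28): reg=0x9F

Answer: 0x9F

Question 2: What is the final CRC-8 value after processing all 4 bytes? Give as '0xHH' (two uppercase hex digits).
After byte 1 (0x03): reg=0x09
After byte 2 (0x36): reg=0xBD
After byte 3 (0x90): reg=0xC3
After byte 4 (0x28): reg=0x9F

Answer: 0x9F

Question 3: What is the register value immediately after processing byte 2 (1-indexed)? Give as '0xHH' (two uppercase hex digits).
After byte 1 (0x03): reg=0x09
After byte 2 (0x36): reg=0xBD

Answer: 0xBD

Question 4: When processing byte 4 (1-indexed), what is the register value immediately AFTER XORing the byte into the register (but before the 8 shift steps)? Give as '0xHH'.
Answer: 0xEB

Derivation:
Register before byte 4: 0xC3
Byte 4: 0x28
0xC3 XOR 0x28 = 0xEB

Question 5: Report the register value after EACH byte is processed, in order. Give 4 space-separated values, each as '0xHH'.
0x09 0xBD 0xC3 0x9F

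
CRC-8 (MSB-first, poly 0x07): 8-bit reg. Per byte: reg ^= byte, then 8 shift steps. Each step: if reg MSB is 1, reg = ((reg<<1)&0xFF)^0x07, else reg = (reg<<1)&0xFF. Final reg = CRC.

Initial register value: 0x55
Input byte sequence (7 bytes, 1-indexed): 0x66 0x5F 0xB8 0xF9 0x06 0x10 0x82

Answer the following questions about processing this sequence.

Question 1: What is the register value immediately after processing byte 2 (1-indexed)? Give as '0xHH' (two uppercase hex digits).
After byte 1 (0x66): reg=0x99
After byte 2 (0x5F): reg=0x5C

Answer: 0x5C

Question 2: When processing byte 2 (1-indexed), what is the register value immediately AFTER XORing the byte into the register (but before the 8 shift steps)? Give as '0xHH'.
Answer: 0xC6

Derivation:
Register before byte 2: 0x99
Byte 2: 0x5F
0x99 XOR 0x5F = 0xC6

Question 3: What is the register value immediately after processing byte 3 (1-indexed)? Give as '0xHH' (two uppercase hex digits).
Answer: 0xB2

Derivation:
After byte 1 (0x66): reg=0x99
After byte 2 (0x5F): reg=0x5C
After byte 3 (0xB8): reg=0xB2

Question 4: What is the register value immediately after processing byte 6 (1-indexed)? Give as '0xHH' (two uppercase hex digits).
After byte 1 (0x66): reg=0x99
After byte 2 (0x5F): reg=0x5C
After byte 3 (0xB8): reg=0xB2
After byte 4 (0xF9): reg=0xF6
After byte 5 (0x06): reg=0xDE
After byte 6 (0x10): reg=0x64

Answer: 0x64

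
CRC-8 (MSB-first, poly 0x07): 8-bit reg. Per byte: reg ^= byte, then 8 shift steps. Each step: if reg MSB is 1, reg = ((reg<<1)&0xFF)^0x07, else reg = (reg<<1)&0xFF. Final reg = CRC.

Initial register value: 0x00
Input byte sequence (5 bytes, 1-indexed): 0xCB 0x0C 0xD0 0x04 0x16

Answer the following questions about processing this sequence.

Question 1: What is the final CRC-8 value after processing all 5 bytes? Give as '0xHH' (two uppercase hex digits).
After byte 1 (0xCB): reg=0x7F
After byte 2 (0x0C): reg=0x5E
After byte 3 (0xD0): reg=0xA3
After byte 4 (0x04): reg=0x7C
After byte 5 (0x16): reg=0x11

Answer: 0x11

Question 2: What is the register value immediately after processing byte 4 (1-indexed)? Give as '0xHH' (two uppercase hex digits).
Answer: 0x7C

Derivation:
After byte 1 (0xCB): reg=0x7F
After byte 2 (0x0C): reg=0x5E
After byte 3 (0xD0): reg=0xA3
After byte 4 (0x04): reg=0x7C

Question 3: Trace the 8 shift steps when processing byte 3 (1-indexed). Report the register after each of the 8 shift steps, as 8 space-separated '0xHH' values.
Answer: 0x1B 0x36 0x6C 0xD8 0xB7 0x69 0xD2 0xA3

Derivation:
After byte 1 (0xCB): reg=0x7F
After byte 2 (0x0C): reg=0x5E
Register before byte 3: 0x5E
After XOR with byte 0xD0: 0x8E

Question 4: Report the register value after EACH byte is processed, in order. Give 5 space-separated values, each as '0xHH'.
0x7F 0x5E 0xA3 0x7C 0x11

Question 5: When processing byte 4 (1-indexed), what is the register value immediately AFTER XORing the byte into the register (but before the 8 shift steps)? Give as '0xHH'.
Register before byte 4: 0xA3
Byte 4: 0x04
0xA3 XOR 0x04 = 0xA7

Answer: 0xA7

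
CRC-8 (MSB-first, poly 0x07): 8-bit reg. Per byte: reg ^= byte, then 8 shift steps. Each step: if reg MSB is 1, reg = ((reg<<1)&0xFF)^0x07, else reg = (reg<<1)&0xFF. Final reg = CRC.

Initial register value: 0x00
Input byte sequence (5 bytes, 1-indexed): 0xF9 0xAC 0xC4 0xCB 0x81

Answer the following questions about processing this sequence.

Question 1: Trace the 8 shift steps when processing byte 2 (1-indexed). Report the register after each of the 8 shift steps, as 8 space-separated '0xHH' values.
After byte 1 (0xF9): reg=0xE1
Register before byte 2: 0xE1
After XOR with byte 0xAC: 0x4D

Answer: 0x9A 0x33 0x66 0xCC 0x9F 0x39 0x72 0xE4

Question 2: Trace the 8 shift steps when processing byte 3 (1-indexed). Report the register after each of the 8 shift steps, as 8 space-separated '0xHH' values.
Answer: 0x40 0x80 0x07 0x0E 0x1C 0x38 0x70 0xE0

Derivation:
After byte 1 (0xF9): reg=0xE1
After byte 2 (0xAC): reg=0xE4
Register before byte 3: 0xE4
After XOR with byte 0xC4: 0x20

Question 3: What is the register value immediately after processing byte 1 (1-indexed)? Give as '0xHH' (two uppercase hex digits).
Answer: 0xE1

Derivation:
After byte 1 (0xF9): reg=0xE1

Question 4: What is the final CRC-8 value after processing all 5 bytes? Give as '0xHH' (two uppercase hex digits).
After byte 1 (0xF9): reg=0xE1
After byte 2 (0xAC): reg=0xE4
After byte 3 (0xC4): reg=0xE0
After byte 4 (0xCB): reg=0xD1
After byte 5 (0x81): reg=0xB7

Answer: 0xB7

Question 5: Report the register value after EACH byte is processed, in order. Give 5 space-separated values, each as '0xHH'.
0xE1 0xE4 0xE0 0xD1 0xB7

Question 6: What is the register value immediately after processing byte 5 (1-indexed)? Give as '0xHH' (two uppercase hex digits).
Answer: 0xB7

Derivation:
After byte 1 (0xF9): reg=0xE1
After byte 2 (0xAC): reg=0xE4
After byte 3 (0xC4): reg=0xE0
After byte 4 (0xCB): reg=0xD1
After byte 5 (0x81): reg=0xB7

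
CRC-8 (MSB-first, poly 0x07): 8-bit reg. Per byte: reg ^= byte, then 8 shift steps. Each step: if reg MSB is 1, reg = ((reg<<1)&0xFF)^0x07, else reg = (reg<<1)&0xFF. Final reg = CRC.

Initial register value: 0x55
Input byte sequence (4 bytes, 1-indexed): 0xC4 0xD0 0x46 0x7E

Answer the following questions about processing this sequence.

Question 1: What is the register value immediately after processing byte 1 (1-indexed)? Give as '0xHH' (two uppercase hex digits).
After byte 1 (0xC4): reg=0xFE

Answer: 0xFE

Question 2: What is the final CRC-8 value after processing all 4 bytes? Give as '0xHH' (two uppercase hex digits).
After byte 1 (0xC4): reg=0xFE
After byte 2 (0xD0): reg=0xCA
After byte 3 (0x46): reg=0xAD
After byte 4 (0x7E): reg=0x37

Answer: 0x37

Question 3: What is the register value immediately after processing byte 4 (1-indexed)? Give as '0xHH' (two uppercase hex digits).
After byte 1 (0xC4): reg=0xFE
After byte 2 (0xD0): reg=0xCA
After byte 3 (0x46): reg=0xAD
After byte 4 (0x7E): reg=0x37

Answer: 0x37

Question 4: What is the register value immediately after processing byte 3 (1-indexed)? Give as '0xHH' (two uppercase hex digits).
After byte 1 (0xC4): reg=0xFE
After byte 2 (0xD0): reg=0xCA
After byte 3 (0x46): reg=0xAD

Answer: 0xAD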